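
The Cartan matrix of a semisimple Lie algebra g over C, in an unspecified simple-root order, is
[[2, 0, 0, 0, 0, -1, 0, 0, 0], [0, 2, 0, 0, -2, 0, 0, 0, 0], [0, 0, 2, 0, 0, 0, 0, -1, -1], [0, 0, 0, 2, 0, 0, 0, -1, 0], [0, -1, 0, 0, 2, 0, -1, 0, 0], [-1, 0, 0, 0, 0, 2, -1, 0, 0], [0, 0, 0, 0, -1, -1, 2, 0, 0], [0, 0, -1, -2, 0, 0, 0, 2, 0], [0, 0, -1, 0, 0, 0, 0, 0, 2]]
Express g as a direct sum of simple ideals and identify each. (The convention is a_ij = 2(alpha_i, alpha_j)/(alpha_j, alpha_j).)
The diagram associated to this matrix has two connected components: the simple roots {alpha_3, alpha_4, alpha_8, alpha_9} form a chain of 4 nodes with a double edge at one end; the terminal node there is the unique short simple root (B_4), and {alpha_1, alpha_2, alpha_5, alpha_6, alpha_7} form a chain of 5 nodes with a double edge at one end; the terminal node there is the unique long simple root (C_5). A semisimple Lie algebra decomposes uniquely as the direct sum of simple ideals, one per connected component of its Dynkin diagram, so g ≅ B_4 ⊕ C_5 (dimension 36 + 55 = 91).

type B_4 ⊕ type C_5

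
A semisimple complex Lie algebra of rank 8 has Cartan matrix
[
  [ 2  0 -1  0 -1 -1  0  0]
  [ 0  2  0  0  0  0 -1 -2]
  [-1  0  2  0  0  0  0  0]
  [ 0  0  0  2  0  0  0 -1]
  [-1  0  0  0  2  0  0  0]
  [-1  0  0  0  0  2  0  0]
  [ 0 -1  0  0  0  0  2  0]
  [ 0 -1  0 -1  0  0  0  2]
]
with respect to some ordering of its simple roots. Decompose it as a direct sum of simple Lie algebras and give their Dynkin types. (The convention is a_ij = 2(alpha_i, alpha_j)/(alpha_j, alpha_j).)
D4 ⊕ F4

The diagram associated to this matrix has two connected components: the simple roots {alpha_1, alpha_3, alpha_5, alpha_6} form a chain of 2 nodes with a fork of two nodes at one end (D_4), and {alpha_2, alpha_4, alpha_7, alpha_8} form a chain of 4 nodes with a double edge between the middle two (F_4). A semisimple Lie algebra decomposes uniquely as the direct sum of simple ideals, one per connected component of its Dynkin diagram, so g ≅ D_4 ⊕ F_4 (dimension 28 + 52 = 80).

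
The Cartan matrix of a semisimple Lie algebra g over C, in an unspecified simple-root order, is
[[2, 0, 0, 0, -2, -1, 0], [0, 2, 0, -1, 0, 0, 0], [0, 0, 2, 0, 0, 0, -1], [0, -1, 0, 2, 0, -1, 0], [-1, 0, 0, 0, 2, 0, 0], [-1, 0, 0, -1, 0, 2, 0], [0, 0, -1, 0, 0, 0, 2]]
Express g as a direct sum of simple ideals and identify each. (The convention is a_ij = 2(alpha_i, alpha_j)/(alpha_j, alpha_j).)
The diagram associated to this matrix has two connected components: the simple roots {alpha_3, alpha_7} form a chain of 2 nodes with single edges (A_2), and {alpha_1, alpha_2, alpha_4, alpha_5, alpha_6} form a chain of 5 nodes with a double edge at one end; the terminal node there is the unique short simple root (B_5). A semisimple Lie algebra decomposes uniquely as the direct sum of simple ideals, one per connected component of its Dynkin diagram, so g ≅ A_2 ⊕ B_5 (dimension 8 + 55 = 63).

A_2 (sl(3)) ⊕ B_5 (so(11))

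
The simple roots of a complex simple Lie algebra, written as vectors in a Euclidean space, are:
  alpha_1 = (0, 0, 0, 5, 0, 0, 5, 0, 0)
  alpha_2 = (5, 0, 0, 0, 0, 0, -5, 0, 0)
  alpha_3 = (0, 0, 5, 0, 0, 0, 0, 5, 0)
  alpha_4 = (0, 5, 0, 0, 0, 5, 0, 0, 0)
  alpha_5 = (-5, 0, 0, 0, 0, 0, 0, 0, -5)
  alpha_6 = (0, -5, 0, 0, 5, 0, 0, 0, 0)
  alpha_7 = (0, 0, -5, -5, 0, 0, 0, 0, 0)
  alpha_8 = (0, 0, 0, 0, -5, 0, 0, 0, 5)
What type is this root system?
Compute the Cartan integers a_ij = 2(alpha_i, alpha_j)/(alpha_j, alpha_j); the resulting 8x8 Cartan matrix is
[[2, -1, 0, 0, 0, 0, -1, 0], [-1, 2, 0, 0, -1, 0, 0, 0], [0, 0, 2, 0, 0, 0, -1, 0], [0, 0, 0, 2, 0, -1, 0, 0], [0, -1, 0, 0, 2, 0, 0, -1], [0, 0, 0, -1, 0, 2, 0, -1], [-1, 0, -1, 0, 0, 0, 2, 0], [0, 0, 0, 0, -1, -1, 0, 2]].
All simple roots have the same length, so the diagram is simply laced. The associated Dynkin diagram is a chain of 8 nodes with single edges (A_8), so the type is A_8 (the algebra sl(9)).

A_8 (sl(9))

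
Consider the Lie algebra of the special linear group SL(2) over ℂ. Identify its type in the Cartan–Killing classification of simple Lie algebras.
A_1

This is sl(2), which has dimension 2^2 - 1 = 3 and rank 2 - 1 = 1 (a Cartan subalgebra is the diagonal traceless matrices). In the classification of classical Lie algebras, the special linear algebra sl(n+1) has type A_n; here n = 1, so the Dynkin diagram is a chain of 1 nodes with single edges (A_1). Hence the type is A_1.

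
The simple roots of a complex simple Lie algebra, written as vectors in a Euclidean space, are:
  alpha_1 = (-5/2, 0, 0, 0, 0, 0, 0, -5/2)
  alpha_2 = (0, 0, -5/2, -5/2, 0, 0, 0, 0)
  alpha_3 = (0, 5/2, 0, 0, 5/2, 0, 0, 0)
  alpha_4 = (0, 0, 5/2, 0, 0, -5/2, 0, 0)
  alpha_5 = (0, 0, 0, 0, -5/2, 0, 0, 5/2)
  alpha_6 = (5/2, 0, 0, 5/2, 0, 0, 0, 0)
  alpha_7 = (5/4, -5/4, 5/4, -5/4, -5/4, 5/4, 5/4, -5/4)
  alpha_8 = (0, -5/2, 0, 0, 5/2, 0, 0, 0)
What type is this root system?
E_8

Compute the Cartan integers a_ij = 2(alpha_i, alpha_j)/(alpha_j, alpha_j); the resulting 8x8 Cartan matrix is
[[2, 0, 0, 0, -1, -1, 0, 0], [0, 2, 0, -1, 0, -1, 0, 0], [0, 0, 2, 0, -1, 0, -1, 0], [0, -1, 0, 2, 0, 0, 0, 0], [-1, 0, -1, 0, 2, 0, 0, -1], [-1, -1, 0, 0, 0, 2, 0, 0], [0, 0, -1, 0, 0, 0, 2, 0], [0, 0, 0, 0, -1, 0, 0, 2]].
All simple roots have the same length, so the diagram is simply laced. The associated Dynkin diagram is a chain of 7 nodes with one extra node attached to the third node from one end (E_8), so the type is E_8.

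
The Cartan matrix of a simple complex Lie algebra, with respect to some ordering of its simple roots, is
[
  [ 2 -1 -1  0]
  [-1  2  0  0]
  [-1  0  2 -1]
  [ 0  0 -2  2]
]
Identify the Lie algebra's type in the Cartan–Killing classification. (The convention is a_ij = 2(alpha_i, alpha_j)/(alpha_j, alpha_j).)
The matrix has rank 4 with 2's on the diagonal. Reading the off-diagonal entries as Dynkin edges (a single edge where a_ij = a_ji = -1; a double or triple edge where a_ij * a_ji = 2 or 3), the diagram is a chain of 4 nodes with a double edge at one end; the terminal node there is the unique long simple root (C_4). One simple-root ordering that puts it in standard form is (alpha_2, alpha_1, alpha_3, alpha_4). So the algebra is type C_4, i.e. sp(8).

C_4 (sp(8))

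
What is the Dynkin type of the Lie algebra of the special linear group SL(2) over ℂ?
A_1

This is sl(2), which has dimension 2^2 - 1 = 3 and rank 2 - 1 = 1 (a Cartan subalgebra is the diagonal traceless matrices). In the classification of classical Lie algebras, the special linear algebra sl(n+1) has type A_n; here n = 1, so the Dynkin diagram is a chain of 1 nodes with single edges (A_1). Hence the type is A_1.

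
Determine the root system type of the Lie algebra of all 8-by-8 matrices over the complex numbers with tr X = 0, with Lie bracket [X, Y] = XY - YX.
This is sl(8), which has dimension 8^2 - 1 = 63 and rank 8 - 1 = 7 (a Cartan subalgebra is the diagonal traceless matrices). In the classification of classical Lie algebras, the special linear algebra sl(n+1) has type A_n; here n = 7, so the Dynkin diagram is a chain of 7 nodes with single edges (A_7). Hence the type is A_7.

type A_7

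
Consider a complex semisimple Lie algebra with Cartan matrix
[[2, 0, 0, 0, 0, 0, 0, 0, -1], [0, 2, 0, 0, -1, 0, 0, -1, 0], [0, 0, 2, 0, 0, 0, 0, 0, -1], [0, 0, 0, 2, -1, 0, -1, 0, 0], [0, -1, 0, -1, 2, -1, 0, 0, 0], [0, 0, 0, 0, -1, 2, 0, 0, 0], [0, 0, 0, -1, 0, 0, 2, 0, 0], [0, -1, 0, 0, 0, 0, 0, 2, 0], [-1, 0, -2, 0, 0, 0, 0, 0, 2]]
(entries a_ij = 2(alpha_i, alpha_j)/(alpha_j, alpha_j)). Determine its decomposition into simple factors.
type B_3 ⊕ type E_6

The diagram associated to this matrix has two connected components: the simple roots {alpha_1, alpha_3, alpha_9} form a chain of 3 nodes with a double edge at one end; the terminal node there is the unique short simple root (B_3), and {alpha_2, alpha_4, alpha_5, alpha_6, alpha_7, alpha_8} form a chain of 5 nodes with one extra node attached to the third node from one end (E_6). A semisimple Lie algebra decomposes uniquely as the direct sum of simple ideals, one per connected component of its Dynkin diagram, so g ≅ B_3 ⊕ E_6 (dimension 21 + 78 = 99).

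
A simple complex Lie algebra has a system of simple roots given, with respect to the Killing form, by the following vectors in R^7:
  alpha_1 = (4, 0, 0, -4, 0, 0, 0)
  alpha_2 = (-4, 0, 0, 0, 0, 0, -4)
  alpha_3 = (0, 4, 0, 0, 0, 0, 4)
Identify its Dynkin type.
A3

Compute the Cartan integers a_ij = 2(alpha_i, alpha_j)/(alpha_j, alpha_j); the resulting 3x3 Cartan matrix is
[[2, -1, 0], [-1, 2, -1], [0, -1, 2]].
All simple roots have the same length, so the diagram is simply laced. The associated Dynkin diagram is a chain of 3 nodes with single edges (A_3), so the type is A_3 (the algebra sl(4)).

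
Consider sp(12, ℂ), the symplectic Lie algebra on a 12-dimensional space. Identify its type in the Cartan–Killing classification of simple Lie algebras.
This is sp(12), which has dimension 12(12+1)/2 = 78 and rank 12/2 = 6. In the classification of classical Lie algebras, the symplectic algebra sp(2n) has type C_n; here n = 6, so the Dynkin diagram is a chain of 6 nodes with a double edge at one end; the terminal node there is the unique long simple root (C_6). Hence the type is C_6.

C_6 (sp(12))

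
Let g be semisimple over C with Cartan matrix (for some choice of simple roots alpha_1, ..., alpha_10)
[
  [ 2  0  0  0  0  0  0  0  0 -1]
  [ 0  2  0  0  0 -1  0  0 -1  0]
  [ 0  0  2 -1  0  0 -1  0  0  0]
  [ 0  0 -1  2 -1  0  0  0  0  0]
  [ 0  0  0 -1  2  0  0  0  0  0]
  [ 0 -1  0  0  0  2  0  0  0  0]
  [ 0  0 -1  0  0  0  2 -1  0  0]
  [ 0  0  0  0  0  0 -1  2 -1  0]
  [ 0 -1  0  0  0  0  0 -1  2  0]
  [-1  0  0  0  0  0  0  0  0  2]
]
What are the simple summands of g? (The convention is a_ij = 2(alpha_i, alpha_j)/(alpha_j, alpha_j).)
A2 ⊕ A8

The diagram associated to this matrix has two connected components: the simple roots {alpha_1, alpha_10} form a chain of 2 nodes with single edges (A_2), and {alpha_2, alpha_3, alpha_4, alpha_5, alpha_6, alpha_7, alpha_8, alpha_9} form a chain of 8 nodes with single edges (A_8). A semisimple Lie algebra decomposes uniquely as the direct sum of simple ideals, one per connected component of its Dynkin diagram, so g ≅ A_2 ⊕ A_8 (dimension 8 + 80 = 88).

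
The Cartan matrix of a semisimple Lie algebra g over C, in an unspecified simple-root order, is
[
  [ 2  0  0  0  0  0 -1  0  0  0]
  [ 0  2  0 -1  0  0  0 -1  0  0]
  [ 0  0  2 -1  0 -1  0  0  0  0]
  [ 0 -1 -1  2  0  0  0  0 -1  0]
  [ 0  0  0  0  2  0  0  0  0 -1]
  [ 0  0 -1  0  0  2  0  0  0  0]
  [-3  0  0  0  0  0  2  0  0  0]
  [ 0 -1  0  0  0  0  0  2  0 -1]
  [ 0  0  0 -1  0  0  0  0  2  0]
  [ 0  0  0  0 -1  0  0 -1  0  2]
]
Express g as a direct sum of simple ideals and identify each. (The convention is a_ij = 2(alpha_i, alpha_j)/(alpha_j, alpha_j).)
E_8 + G_2

The diagram associated to this matrix has two connected components: the simple roots {alpha_2, alpha_3, alpha_4, alpha_5, alpha_6, alpha_8, alpha_9, alpha_10} form a chain of 7 nodes with one extra node attached to the third node from one end (E_8), and {alpha_1, alpha_7} form two nodes joined by a triple edge (G_2). A semisimple Lie algebra decomposes uniquely as the direct sum of simple ideals, one per connected component of its Dynkin diagram, so g ≅ E_8 ⊕ G_2 (dimension 248 + 14 = 262).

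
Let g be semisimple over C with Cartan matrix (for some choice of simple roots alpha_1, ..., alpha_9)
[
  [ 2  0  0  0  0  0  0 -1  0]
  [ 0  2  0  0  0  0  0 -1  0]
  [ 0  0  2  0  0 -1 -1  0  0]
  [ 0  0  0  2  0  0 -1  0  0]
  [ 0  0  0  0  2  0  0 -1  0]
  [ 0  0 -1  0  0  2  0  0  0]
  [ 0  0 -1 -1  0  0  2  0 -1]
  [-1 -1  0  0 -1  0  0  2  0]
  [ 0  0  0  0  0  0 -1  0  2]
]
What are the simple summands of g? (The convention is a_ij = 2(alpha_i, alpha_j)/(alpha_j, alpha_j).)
The diagram associated to this matrix has two connected components: the simple roots {alpha_1, alpha_2, alpha_5, alpha_8} form a chain of 2 nodes with a fork of two nodes at one end (D_4), and {alpha_3, alpha_4, alpha_6, alpha_7, alpha_9} form a chain of 3 nodes with a fork of two nodes at one end (D_5). A semisimple Lie algebra decomposes uniquely as the direct sum of simple ideals, one per connected component of its Dynkin diagram, so g ≅ D_4 ⊕ D_5 (dimension 28 + 45 = 73).

D4 + D5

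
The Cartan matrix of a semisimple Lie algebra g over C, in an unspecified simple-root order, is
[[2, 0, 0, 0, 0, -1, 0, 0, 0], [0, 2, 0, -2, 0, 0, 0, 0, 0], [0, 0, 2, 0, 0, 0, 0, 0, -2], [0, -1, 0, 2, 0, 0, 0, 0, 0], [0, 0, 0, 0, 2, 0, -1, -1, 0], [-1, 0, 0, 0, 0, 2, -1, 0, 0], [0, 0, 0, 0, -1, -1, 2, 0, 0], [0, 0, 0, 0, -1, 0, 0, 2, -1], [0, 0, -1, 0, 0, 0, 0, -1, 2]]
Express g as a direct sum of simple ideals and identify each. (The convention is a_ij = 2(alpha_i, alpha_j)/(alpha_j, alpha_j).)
The diagram associated to this matrix has two connected components: the simple roots {alpha_2, alpha_4} form a chain of 2 nodes with a double edge at one end; the terminal node there is the unique short simple root (B_2), and {alpha_1, alpha_3, alpha_5, alpha_6, alpha_7, alpha_8, alpha_9} form a chain of 7 nodes with a double edge at one end; the terminal node there is the unique long simple root (C_7). A semisimple Lie algebra decomposes uniquely as the direct sum of simple ideals, one per connected component of its Dynkin diagram, so g ≅ B_2 ⊕ C_7 (dimension 10 + 105 = 115).

type B_2 + type C_7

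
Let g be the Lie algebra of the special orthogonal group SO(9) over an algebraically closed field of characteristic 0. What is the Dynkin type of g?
This is so(9) with 9 odd, which has dimension 9(9-1)/2 = 36 and rank (9-1)/2 = 4. In the classification of classical Lie algebras, the orthogonal algebra so(2n+1) in an odd number of variables has type B_n; here n = 4, so the Dynkin diagram is a chain of 4 nodes with a double edge at one end; the terminal node there is the unique short simple root (B_4). Hence the type is B_4.

type B_4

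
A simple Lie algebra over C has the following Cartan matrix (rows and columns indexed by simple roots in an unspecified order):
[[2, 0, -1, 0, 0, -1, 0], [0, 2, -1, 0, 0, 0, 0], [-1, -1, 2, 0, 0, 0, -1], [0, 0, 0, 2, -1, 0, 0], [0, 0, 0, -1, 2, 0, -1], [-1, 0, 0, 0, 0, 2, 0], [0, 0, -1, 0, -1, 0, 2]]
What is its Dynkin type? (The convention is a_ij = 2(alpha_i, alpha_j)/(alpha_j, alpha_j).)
E_7

The matrix has rank 7 with 2's on the diagonal. Reading the off-diagonal entries as Dynkin edges (a single edge where a_ij = a_ji = -1; a double or triple edge where a_ij * a_ji = 2 or 3), the diagram is a chain of 6 nodes with one extra node attached to the third node from one end (E_7). One simple-root ordering that puts it in standard form is (alpha_6, alpha_2, alpha_1, alpha_3, alpha_7, alpha_5, alpha_4). So the algebra is type E_7.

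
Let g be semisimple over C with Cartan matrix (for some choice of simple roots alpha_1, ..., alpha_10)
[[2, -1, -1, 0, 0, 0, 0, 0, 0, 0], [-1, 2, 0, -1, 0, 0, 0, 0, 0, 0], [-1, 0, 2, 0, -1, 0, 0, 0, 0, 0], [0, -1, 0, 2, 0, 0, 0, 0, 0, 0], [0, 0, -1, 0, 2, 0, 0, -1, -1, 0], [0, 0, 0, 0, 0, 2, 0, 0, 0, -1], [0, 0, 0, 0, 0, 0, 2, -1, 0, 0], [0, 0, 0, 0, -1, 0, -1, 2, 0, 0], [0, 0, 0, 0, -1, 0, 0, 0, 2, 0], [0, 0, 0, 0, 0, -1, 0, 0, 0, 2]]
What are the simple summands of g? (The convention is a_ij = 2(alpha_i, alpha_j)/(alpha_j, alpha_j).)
type A_2 ⊕ type E_8

The diagram associated to this matrix has two connected components: the simple roots {alpha_6, alpha_10} form a chain of 2 nodes with single edges (A_2), and {alpha_1, alpha_2, alpha_3, alpha_4, alpha_5, alpha_7, alpha_8, alpha_9} form a chain of 7 nodes with one extra node attached to the third node from one end (E_8). A semisimple Lie algebra decomposes uniquely as the direct sum of simple ideals, one per connected component of its Dynkin diagram, so g ≅ A_2 ⊕ E_8 (dimension 8 + 248 = 256).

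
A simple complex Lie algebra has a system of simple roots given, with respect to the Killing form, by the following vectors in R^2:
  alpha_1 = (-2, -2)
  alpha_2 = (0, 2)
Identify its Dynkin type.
type B_2

Compute the Cartan integers a_ij = 2(alpha_i, alpha_j)/(alpha_j, alpha_j); the resulting 2x2 Cartan matrix is
[[2, -2], [-1, 2]].
The roots have two lengths (squared-length ratio 2:1); the short ones are alpha_{2}. The associated Dynkin diagram is a chain of 2 nodes with a double edge at one end; the terminal node there is the unique short simple root (B_2), so the type is B_2 (the algebra so(5)).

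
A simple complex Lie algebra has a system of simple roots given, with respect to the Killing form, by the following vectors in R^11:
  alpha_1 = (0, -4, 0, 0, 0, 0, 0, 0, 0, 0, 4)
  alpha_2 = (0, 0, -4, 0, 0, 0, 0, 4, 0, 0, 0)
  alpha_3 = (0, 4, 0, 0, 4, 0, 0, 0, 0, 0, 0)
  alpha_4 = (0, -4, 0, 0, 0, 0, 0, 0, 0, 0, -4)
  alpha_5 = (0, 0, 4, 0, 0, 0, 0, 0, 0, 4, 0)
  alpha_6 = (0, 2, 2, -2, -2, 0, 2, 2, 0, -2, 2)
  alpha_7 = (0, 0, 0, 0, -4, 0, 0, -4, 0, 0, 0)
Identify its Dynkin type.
type E_7

Compute the Cartan integers a_ij = 2(alpha_i, alpha_j)/(alpha_j, alpha_j); the resulting 7x7 Cartan matrix is
[[2, 0, -1, 0, 0, 0, 0], [0, 2, 0, 0, -1, 0, -1], [-1, 0, 2, -1, 0, 0, -1], [0, 0, -1, 2, 0, -1, 0], [0, -1, 0, 0, 2, 0, 0], [0, 0, 0, -1, 0, 2, 0], [0, -1, -1, 0, 0, 0, 2]].
All simple roots have the same length, so the diagram is simply laced. The associated Dynkin diagram is a chain of 6 nodes with one extra node attached to the third node from one end (E_7), so the type is E_7.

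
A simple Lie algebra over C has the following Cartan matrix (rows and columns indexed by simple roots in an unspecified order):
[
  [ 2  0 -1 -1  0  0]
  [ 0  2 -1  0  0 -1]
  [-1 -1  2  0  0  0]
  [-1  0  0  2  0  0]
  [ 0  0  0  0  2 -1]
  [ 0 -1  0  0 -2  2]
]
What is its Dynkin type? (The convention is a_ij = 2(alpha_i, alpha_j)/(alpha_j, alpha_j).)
type B_6

The matrix has rank 6 with 2's on the diagonal. Reading the off-diagonal entries as Dynkin edges (a single edge where a_ij = a_ji = -1; a double or triple edge where a_ij * a_ji = 2 or 3), the diagram is a chain of 6 nodes with a double edge at one end; the terminal node there is the unique short simple root (B_6). One simple-root ordering that puts it in standard form is (alpha_4, alpha_1, alpha_3, alpha_2, alpha_6, alpha_5). So the algebra is type B_6, i.e. so(13).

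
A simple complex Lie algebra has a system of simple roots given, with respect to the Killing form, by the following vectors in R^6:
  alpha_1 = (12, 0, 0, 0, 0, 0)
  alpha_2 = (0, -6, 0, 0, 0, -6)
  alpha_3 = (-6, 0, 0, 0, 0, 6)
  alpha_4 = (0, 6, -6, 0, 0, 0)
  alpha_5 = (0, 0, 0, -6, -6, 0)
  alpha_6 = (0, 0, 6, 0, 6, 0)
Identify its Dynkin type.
Compute the Cartan integers a_ij = 2(alpha_i, alpha_j)/(alpha_j, alpha_j); the resulting 6x6 Cartan matrix is
[[2, 0, -2, 0, 0, 0], [0, 2, -1, -1, 0, 0], [-1, -1, 2, 0, 0, 0], [0, -1, 0, 2, 0, -1], [0, 0, 0, 0, 2, -1], [0, 0, 0, -1, -1, 2]].
The roots have two lengths (squared-length ratio 2:1); the short ones are alpha_{2,3,4,5,6}. The associated Dynkin diagram is a chain of 6 nodes with a double edge at one end; the terminal node there is the unique long simple root (C_6), so the type is C_6 (the algebra sp(12)).

C6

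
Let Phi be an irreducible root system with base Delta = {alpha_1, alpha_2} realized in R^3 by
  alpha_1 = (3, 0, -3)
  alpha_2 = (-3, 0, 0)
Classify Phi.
type B_2

Compute the Cartan integers a_ij = 2(alpha_i, alpha_j)/(alpha_j, alpha_j); the resulting 2x2 Cartan matrix is
[[2, -2], [-1, 2]].
The roots have two lengths (squared-length ratio 2:1); the short ones are alpha_{2}. The associated Dynkin diagram is a chain of 2 nodes with a double edge at one end; the terminal node there is the unique short simple root (B_2), so the type is B_2 (the algebra so(5)).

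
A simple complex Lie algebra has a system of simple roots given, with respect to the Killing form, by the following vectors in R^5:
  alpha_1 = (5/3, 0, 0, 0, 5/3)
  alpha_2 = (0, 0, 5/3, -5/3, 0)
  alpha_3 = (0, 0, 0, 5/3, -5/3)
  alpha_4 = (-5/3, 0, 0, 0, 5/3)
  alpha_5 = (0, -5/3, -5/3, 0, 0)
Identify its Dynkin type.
type D_5

Compute the Cartan integers a_ij = 2(alpha_i, alpha_j)/(alpha_j, alpha_j); the resulting 5x5 Cartan matrix is
[[2, 0, -1, 0, 0], [0, 2, -1, 0, -1], [-1, -1, 2, -1, 0], [0, 0, -1, 2, 0], [0, -1, 0, 0, 2]].
All simple roots have the same length, so the diagram is simply laced. The associated Dynkin diagram is a chain of 3 nodes with a fork of two nodes at one end (D_5), so the type is D_5 (the algebra so(10)).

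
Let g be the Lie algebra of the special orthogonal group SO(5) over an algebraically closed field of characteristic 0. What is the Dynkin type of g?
This is so(5) with 5 odd, which has dimension 5(5-1)/2 = 10 and rank (5-1)/2 = 2. In the classification of classical Lie algebras, the orthogonal algebra so(2n+1) in an odd number of variables has type B_n; here n = 2, so the Dynkin diagram is a chain of 2 nodes with a double edge at one end; the terminal node there is the unique short simple root (B_2). Hence the type is B_2.

B_2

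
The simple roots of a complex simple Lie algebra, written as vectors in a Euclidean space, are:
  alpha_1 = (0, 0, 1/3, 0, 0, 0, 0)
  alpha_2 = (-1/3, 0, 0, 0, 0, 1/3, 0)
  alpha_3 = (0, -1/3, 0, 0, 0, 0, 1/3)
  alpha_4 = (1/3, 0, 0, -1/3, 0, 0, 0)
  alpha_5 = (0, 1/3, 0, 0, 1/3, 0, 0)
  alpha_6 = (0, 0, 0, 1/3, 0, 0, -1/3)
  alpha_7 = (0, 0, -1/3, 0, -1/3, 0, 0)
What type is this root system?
B7

Compute the Cartan integers a_ij = 2(alpha_i, alpha_j)/(alpha_j, alpha_j); the resulting 7x7 Cartan matrix is
[[2, 0, 0, 0, 0, 0, -1], [0, 2, 0, -1, 0, 0, 0], [0, 0, 2, 0, -1, -1, 0], [0, -1, 0, 2, 0, -1, 0], [0, 0, -1, 0, 2, 0, -1], [0, 0, -1, -1, 0, 2, 0], [-2, 0, 0, 0, -1, 0, 2]].
The roots have two lengths (squared-length ratio 2:1); the short ones are alpha_{1}. The associated Dynkin diagram is a chain of 7 nodes with a double edge at one end; the terminal node there is the unique short simple root (B_7), so the type is B_7 (the algebra so(15)).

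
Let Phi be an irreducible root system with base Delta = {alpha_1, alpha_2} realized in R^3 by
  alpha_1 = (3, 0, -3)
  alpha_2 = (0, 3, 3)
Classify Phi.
A_2

Compute the Cartan integers a_ij = 2(alpha_i, alpha_j)/(alpha_j, alpha_j); the resulting 2x2 Cartan matrix is
[[2, -1], [-1, 2]].
All simple roots have the same length, so the diagram is simply laced. The associated Dynkin diagram is a chain of 2 nodes with single edges (A_2), so the type is A_2 (the algebra sl(3)).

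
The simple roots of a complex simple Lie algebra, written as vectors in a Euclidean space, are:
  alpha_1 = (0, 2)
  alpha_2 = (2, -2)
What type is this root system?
Compute the Cartan integers a_ij = 2(alpha_i, alpha_j)/(alpha_j, alpha_j); the resulting 2x2 Cartan matrix is
[[2, -1], [-2, 2]].
The roots have two lengths (squared-length ratio 2:1); the short ones are alpha_{1}. The associated Dynkin diagram is a chain of 2 nodes with a double edge at one end; the terminal node there is the unique short simple root (B_2), so the type is B_2 (the algebra so(5)).

type B_2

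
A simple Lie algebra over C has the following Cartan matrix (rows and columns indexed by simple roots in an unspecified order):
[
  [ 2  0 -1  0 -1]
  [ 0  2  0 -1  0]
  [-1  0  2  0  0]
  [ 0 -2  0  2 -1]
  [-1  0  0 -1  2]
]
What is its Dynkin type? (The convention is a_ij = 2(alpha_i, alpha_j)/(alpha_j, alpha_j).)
The matrix has rank 5 with 2's on the diagonal. Reading the off-diagonal entries as Dynkin edges (a single edge where a_ij = a_ji = -1; a double or triple edge where a_ij * a_ji = 2 or 3), the diagram is a chain of 5 nodes with a double edge at one end; the terminal node there is the unique short simple root (B_5). One simple-root ordering that puts it in standard form is (alpha_3, alpha_1, alpha_5, alpha_4, alpha_2). So the algebra is type B_5, i.e. so(11).

type B_5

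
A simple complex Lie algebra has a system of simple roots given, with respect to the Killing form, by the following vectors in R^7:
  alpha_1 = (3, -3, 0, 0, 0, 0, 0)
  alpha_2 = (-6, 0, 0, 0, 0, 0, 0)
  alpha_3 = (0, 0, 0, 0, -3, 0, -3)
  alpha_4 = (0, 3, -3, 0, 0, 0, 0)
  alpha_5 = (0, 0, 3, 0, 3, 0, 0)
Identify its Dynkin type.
Compute the Cartan integers a_ij = 2(alpha_i, alpha_j)/(alpha_j, alpha_j); the resulting 5x5 Cartan matrix is
[[2, -1, 0, -1, 0], [-2, 2, 0, 0, 0], [0, 0, 2, 0, -1], [-1, 0, 0, 2, -1], [0, 0, -1, -1, 2]].
The roots have two lengths (squared-length ratio 2:1); the short ones are alpha_{1,3,4,5}. The associated Dynkin diagram is a chain of 5 nodes with a double edge at one end; the terminal node there is the unique long simple root (C_5), so the type is C_5 (the algebra sp(10)).

C_5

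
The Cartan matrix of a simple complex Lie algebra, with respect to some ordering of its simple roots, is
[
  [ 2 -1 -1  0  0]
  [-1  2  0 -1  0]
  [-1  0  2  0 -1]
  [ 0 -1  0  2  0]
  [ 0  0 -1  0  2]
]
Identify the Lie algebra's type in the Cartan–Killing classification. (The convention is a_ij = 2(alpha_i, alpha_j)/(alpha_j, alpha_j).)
type A_5

The matrix has rank 5 with 2's on the diagonal. Reading the off-diagonal entries as Dynkin edges (a single edge where a_ij = a_ji = -1; a double or triple edge where a_ij * a_ji = 2 or 3), the diagram is a chain of 5 nodes with single edges (A_5). One simple-root ordering that puts it in standard form is (alpha_5, alpha_3, alpha_1, alpha_2, alpha_4). So the algebra is type A_5, i.e. sl(6).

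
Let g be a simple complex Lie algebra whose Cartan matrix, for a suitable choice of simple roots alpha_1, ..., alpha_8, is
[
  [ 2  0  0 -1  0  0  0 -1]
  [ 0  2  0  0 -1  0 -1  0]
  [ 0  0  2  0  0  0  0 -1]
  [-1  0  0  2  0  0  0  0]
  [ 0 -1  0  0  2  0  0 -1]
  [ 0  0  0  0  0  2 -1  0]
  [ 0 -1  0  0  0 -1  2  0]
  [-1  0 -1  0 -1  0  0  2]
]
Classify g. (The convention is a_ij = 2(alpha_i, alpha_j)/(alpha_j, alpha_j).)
E_8

The matrix has rank 8 with 2's on the diagonal. Reading the off-diagonal entries as Dynkin edges (a single edge where a_ij = a_ji = -1; a double or triple edge where a_ij * a_ji = 2 or 3), the diagram is a chain of 7 nodes with one extra node attached to the third node from one end (E_8). One simple-root ordering that puts it in standard form is (alpha_4, alpha_3, alpha_1, alpha_8, alpha_5, alpha_2, alpha_7, alpha_6). So the algebra is type E_8.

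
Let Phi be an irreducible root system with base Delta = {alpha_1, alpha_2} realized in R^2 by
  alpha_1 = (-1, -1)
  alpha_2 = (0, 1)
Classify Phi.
Compute the Cartan integers a_ij = 2(alpha_i, alpha_j)/(alpha_j, alpha_j); the resulting 2x2 Cartan matrix is
[[2, -2], [-1, 2]].
The roots have two lengths (squared-length ratio 2:1); the short ones are alpha_{2}. The associated Dynkin diagram is a chain of 2 nodes with a double edge at one end; the terminal node there is the unique short simple root (B_2), so the type is B_2 (the algebra so(5)).

B2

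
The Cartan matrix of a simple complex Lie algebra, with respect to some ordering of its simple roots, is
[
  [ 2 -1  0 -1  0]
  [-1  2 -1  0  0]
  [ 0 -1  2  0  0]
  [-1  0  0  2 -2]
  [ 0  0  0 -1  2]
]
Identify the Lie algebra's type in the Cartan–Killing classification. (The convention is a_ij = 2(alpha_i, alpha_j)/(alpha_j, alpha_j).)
The matrix has rank 5 with 2's on the diagonal. Reading the off-diagonal entries as Dynkin edges (a single edge where a_ij = a_ji = -1; a double or triple edge where a_ij * a_ji = 2 or 3), the diagram is a chain of 5 nodes with a double edge at one end; the terminal node there is the unique short simple root (B_5). One simple-root ordering that puts it in standard form is (alpha_3, alpha_2, alpha_1, alpha_4, alpha_5). So the algebra is type B_5, i.e. so(11).

B5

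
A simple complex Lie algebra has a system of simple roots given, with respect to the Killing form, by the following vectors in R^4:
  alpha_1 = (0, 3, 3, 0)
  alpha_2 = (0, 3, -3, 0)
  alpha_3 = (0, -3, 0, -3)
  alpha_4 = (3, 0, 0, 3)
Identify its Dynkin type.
D_4

Compute the Cartan integers a_ij = 2(alpha_i, alpha_j)/(alpha_j, alpha_j); the resulting 4x4 Cartan matrix is
[[2, 0, -1, 0], [0, 2, -1, 0], [-1, -1, 2, -1], [0, 0, -1, 2]].
All simple roots have the same length, so the diagram is simply laced. The associated Dynkin diagram is a chain of 2 nodes with a fork of two nodes at one end (D_4), so the type is D_4 (the algebra so(8)).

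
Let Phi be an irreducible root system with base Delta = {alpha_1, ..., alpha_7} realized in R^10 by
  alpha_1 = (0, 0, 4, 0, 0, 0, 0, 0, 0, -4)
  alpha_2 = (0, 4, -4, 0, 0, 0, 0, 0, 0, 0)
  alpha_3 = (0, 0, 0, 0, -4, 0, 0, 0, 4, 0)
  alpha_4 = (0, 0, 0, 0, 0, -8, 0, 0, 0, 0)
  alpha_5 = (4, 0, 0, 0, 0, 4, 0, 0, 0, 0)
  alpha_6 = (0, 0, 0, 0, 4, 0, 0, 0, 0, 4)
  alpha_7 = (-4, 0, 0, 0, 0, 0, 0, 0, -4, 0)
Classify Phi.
Compute the Cartan integers a_ij = 2(alpha_i, alpha_j)/(alpha_j, alpha_j); the resulting 7x7 Cartan matrix is
[[2, -1, 0, 0, 0, -1, 0], [-1, 2, 0, 0, 0, 0, 0], [0, 0, 2, 0, 0, -1, -1], [0, 0, 0, 2, -2, 0, 0], [0, 0, 0, -1, 2, 0, -1], [-1, 0, -1, 0, 0, 2, 0], [0, 0, -1, 0, -1, 0, 2]].
The roots have two lengths (squared-length ratio 2:1); the short ones are alpha_{1,2,3,5,6,7}. The associated Dynkin diagram is a chain of 7 nodes with a double edge at one end; the terminal node there is the unique long simple root (C_7), so the type is C_7 (the algebra sp(14)).

C_7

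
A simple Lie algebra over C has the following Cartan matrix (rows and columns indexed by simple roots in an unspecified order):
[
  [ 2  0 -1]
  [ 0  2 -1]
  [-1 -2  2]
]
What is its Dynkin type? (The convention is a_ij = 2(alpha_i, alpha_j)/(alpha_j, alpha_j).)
type B_3

The matrix has rank 3 with 2's on the diagonal. Reading the off-diagonal entries as Dynkin edges (a single edge where a_ij = a_ji = -1; a double or triple edge where a_ij * a_ji = 2 or 3), the diagram is a chain of 3 nodes with a double edge at one end; the terminal node there is the unique short simple root (B_3). One simple-root ordering that puts it in standard form is (alpha_1, alpha_3, alpha_2). So the algebra is type B_3, i.e. so(7).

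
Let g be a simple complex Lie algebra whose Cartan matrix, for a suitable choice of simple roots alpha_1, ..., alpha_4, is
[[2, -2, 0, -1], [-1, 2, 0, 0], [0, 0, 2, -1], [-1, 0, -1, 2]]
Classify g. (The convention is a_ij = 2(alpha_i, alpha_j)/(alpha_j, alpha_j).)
The matrix has rank 4 with 2's on the diagonal. Reading the off-diagonal entries as Dynkin edges (a single edge where a_ij = a_ji = -1; a double or triple edge where a_ij * a_ji = 2 or 3), the diagram is a chain of 4 nodes with a double edge at one end; the terminal node there is the unique short simple root (B_4). One simple-root ordering that puts it in standard form is (alpha_3, alpha_4, alpha_1, alpha_2). So the algebra is type B_4, i.e. so(9).

B_4 (so(9))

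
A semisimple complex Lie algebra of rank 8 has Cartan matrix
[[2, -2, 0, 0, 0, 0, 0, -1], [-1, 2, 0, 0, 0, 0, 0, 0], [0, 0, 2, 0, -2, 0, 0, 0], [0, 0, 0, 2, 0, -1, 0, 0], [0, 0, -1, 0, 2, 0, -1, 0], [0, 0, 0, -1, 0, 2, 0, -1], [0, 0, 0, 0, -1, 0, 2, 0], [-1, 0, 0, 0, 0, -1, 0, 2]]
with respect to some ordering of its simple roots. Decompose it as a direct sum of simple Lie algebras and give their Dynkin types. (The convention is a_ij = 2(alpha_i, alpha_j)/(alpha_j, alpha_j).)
The diagram associated to this matrix has two connected components: the simple roots {alpha_1, alpha_2, alpha_4, alpha_6, alpha_8} form a chain of 5 nodes with a double edge at one end; the terminal node there is the unique short simple root (B_5), and {alpha_3, alpha_5, alpha_7} form a chain of 3 nodes with a double edge at one end; the terminal node there is the unique long simple root (C_3). A semisimple Lie algebra decomposes uniquely as the direct sum of simple ideals, one per connected component of its Dynkin diagram, so g ≅ B_5 ⊕ C_3 (dimension 55 + 21 = 76).

B5 ⊕ C3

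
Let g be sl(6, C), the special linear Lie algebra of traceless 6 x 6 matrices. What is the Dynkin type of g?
This is sl(6), which has dimension 6^2 - 1 = 35 and rank 6 - 1 = 5 (a Cartan subalgebra is the diagonal traceless matrices). In the classification of classical Lie algebras, the special linear algebra sl(n+1) has type A_n; here n = 5, so the Dynkin diagram is a chain of 5 nodes with single edges (A_5). Hence the type is A_5.

A_5 (sl(6))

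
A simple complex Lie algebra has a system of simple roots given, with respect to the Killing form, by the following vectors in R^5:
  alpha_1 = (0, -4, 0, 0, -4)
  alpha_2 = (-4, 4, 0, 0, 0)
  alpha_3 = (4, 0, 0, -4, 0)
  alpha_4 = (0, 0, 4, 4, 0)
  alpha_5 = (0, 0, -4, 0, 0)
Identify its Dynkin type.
Compute the Cartan integers a_ij = 2(alpha_i, alpha_j)/(alpha_j, alpha_j); the resulting 5x5 Cartan matrix is
[[2, -1, 0, 0, 0], [-1, 2, -1, 0, 0], [0, -1, 2, -1, 0], [0, 0, -1, 2, -2], [0, 0, 0, -1, 2]].
The roots have two lengths (squared-length ratio 2:1); the short ones are alpha_{5}. The associated Dynkin diagram is a chain of 5 nodes with a double edge at one end; the terminal node there is the unique short simple root (B_5), so the type is B_5 (the algebra so(11)).

B5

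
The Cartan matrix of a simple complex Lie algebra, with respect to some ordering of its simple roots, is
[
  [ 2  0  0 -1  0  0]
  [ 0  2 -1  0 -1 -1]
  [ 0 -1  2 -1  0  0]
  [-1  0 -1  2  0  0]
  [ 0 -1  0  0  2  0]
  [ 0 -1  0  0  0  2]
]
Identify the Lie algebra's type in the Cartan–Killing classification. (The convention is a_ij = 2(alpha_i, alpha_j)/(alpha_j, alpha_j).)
The matrix has rank 6 with 2's on the diagonal. Reading the off-diagonal entries as Dynkin edges (a single edge where a_ij = a_ji = -1; a double or triple edge where a_ij * a_ji = 2 or 3), the diagram is a chain of 4 nodes with a fork of two nodes at one end (D_6). One simple-root ordering that puts it in standard form is (alpha_1, alpha_4, alpha_3, alpha_2, alpha_6, alpha_5). So the algebra is type D_6, i.e. so(12).

D_6 (so(12))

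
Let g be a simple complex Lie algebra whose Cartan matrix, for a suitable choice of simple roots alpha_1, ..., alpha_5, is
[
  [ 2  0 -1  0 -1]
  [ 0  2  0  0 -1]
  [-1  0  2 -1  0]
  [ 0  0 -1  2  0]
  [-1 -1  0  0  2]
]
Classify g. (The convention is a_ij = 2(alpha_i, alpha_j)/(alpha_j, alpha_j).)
A_5

The matrix has rank 5 with 2's on the diagonal. Reading the off-diagonal entries as Dynkin edges (a single edge where a_ij = a_ji = -1; a double or triple edge where a_ij * a_ji = 2 or 3), the diagram is a chain of 5 nodes with single edges (A_5). One simple-root ordering that puts it in standard form is (alpha_2, alpha_5, alpha_1, alpha_3, alpha_4). So the algebra is type A_5, i.e. sl(6).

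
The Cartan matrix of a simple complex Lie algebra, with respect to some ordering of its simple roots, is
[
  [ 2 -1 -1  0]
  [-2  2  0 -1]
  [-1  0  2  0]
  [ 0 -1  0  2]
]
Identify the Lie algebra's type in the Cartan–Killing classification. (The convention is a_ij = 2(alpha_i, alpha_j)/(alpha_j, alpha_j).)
F_4

The matrix has rank 4 with 2's on the diagonal. Reading the off-diagonal entries as Dynkin edges (a single edge where a_ij = a_ji = -1; a double or triple edge where a_ij * a_ji = 2 or 3), the diagram is a chain of 4 nodes with a double edge between the middle two (F_4). One simple-root ordering that puts it in standard form is (alpha_4, alpha_2, alpha_1, alpha_3). So the algebra is type F_4.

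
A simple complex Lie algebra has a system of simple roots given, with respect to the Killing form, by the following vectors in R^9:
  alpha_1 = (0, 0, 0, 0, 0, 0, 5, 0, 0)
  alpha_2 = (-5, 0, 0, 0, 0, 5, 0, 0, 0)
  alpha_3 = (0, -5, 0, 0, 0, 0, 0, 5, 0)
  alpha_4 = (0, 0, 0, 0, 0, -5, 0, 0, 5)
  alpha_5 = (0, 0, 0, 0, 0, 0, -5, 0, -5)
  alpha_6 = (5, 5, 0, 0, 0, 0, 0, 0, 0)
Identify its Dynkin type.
Compute the Cartan integers a_ij = 2(alpha_i, alpha_j)/(alpha_j, alpha_j); the resulting 6x6 Cartan matrix is
[[2, 0, 0, 0, -1, 0], [0, 2, 0, -1, 0, -1], [0, 0, 2, 0, 0, -1], [0, -1, 0, 2, -1, 0], [-2, 0, 0, -1, 2, 0], [0, -1, -1, 0, 0, 2]].
The roots have two lengths (squared-length ratio 2:1); the short ones are alpha_{1}. The associated Dynkin diagram is a chain of 6 nodes with a double edge at one end; the terminal node there is the unique short simple root (B_6), so the type is B_6 (the algebra so(13)).

B6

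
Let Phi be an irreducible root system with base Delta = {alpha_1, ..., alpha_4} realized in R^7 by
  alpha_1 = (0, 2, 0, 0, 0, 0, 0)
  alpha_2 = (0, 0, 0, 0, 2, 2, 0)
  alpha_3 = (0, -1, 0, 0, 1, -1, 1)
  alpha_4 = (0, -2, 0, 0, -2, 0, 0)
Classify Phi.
type F_4

Compute the Cartan integers a_ij = 2(alpha_i, alpha_j)/(alpha_j, alpha_j); the resulting 4x4 Cartan matrix is
[[2, 0, -1, -1], [0, 2, 0, -1], [-1, 0, 2, 0], [-2, -1, 0, 2]].
The roots have two lengths (squared-length ratio 2:1); the short ones are alpha_{1,3}. The associated Dynkin diagram is a chain of 4 nodes with a double edge between the middle two (F_4), so the type is F_4.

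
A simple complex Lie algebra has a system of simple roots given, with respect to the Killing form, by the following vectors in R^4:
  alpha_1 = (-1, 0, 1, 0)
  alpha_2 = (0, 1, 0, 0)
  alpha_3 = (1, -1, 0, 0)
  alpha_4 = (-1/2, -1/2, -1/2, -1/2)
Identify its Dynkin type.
F_4

Compute the Cartan integers a_ij = 2(alpha_i, alpha_j)/(alpha_j, alpha_j); the resulting 4x4 Cartan matrix is
[[2, 0, -1, 0], [0, 2, -1, -1], [-1, -2, 2, 0], [0, -1, 0, 2]].
The roots have two lengths (squared-length ratio 2:1); the short ones are alpha_{2,4}. The associated Dynkin diagram is a chain of 4 nodes with a double edge between the middle two (F_4), so the type is F_4.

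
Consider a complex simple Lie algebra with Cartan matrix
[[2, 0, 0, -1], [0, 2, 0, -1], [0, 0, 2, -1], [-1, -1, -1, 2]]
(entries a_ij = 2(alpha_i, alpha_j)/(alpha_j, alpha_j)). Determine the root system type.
type D_4

The matrix has rank 4 with 2's on the diagonal. Reading the off-diagonal entries as Dynkin edges (a single edge where a_ij = a_ji = -1; a double or triple edge where a_ij * a_ji = 2 or 3), the diagram is a chain of 2 nodes with a fork of two nodes at one end (D_4). One simple-root ordering that puts it in standard form is (alpha_2, alpha_4, alpha_3, alpha_1). So the algebra is type D_4, i.e. so(8).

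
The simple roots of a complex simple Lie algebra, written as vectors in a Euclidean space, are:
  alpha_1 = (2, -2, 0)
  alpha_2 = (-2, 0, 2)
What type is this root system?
A_2

Compute the Cartan integers a_ij = 2(alpha_i, alpha_j)/(alpha_j, alpha_j); the resulting 2x2 Cartan matrix is
[[2, -1], [-1, 2]].
All simple roots have the same length, so the diagram is simply laced. The associated Dynkin diagram is a chain of 2 nodes with single edges (A_2), so the type is A_2 (the algebra sl(3)).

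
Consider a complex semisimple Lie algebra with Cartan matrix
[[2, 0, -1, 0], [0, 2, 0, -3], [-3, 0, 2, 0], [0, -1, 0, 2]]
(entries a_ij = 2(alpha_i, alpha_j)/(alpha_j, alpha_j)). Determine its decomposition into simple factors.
G2 ⊕ G2

The diagram associated to this matrix has two connected components: the simple roots {alpha_2, alpha_4} form two nodes joined by a triple edge (G_2), and {alpha_1, alpha_3} form two nodes joined by a triple edge (G_2). A semisimple Lie algebra decomposes uniquely as the direct sum of simple ideals, one per connected component of its Dynkin diagram, so g ≅ G_2 ⊕ G_2 (dimension 14 + 14 = 28).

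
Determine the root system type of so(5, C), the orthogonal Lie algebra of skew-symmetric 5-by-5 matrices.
B_2 (so(5))

This is so(5) with 5 odd, which has dimension 5(5-1)/2 = 10 and rank (5-1)/2 = 2. In the classification of classical Lie algebras, the orthogonal algebra so(2n+1) in an odd number of variables has type B_n; here n = 2, so the Dynkin diagram is a chain of 2 nodes with a double edge at one end; the terminal node there is the unique short simple root (B_2). Hence the type is B_2.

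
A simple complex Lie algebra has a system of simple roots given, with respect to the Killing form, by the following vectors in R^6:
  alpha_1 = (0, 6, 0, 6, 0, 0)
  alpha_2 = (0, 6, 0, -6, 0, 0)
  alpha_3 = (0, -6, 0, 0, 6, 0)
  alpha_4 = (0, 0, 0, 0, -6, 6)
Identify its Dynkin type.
D_4

Compute the Cartan integers a_ij = 2(alpha_i, alpha_j)/(alpha_j, alpha_j); the resulting 4x4 Cartan matrix is
[[2, 0, -1, 0], [0, 2, -1, 0], [-1, -1, 2, -1], [0, 0, -1, 2]].
All simple roots have the same length, so the diagram is simply laced. The associated Dynkin diagram is a chain of 2 nodes with a fork of two nodes at one end (D_4), so the type is D_4 (the algebra so(8)).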